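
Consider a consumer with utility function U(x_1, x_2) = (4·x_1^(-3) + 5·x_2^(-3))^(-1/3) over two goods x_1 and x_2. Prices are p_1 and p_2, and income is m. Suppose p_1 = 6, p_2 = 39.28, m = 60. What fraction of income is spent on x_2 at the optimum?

With the ratio pinned down, the budget gives x_1* = m/(p_1 + p_2·(x_2/x_1)) and x_2* = (x_2/x_1)·x_1*.
Numerically x_2/x_1 = 0.661032, so x_1* = 60/(6 + 39.28·0.661032) = 1.877 and x_2* = 0.661032·1.877 = 1.2408.
Expenditure on x_2: 39.28·1.2408 = 48.7378; share = 0.8123.

share on x_2 = 0.8123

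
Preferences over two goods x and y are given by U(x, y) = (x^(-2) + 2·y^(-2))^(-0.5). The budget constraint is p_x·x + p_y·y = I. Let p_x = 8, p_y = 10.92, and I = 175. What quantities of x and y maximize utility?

x* = 8.5772, y* = 9.742

MU_x ∝ x^(-3), MU_y ∝ 2·y^(-3), so MRS = (1/2)·(y/x)^(3) = p_x/p_y.
Solve for the ratio: y/x = [2·p_x/p_y]^(1/3).
With the ratio pinned down, the budget gives x* = I/(p_x + p_y·(y/x)) and y* = (y/x)·x*.
Numerically y/x = 1.135793, so x* = 175/(8 + 10.92·1.135793) = 8.5772 and y* = 1.135793·8.5772 = 9.742.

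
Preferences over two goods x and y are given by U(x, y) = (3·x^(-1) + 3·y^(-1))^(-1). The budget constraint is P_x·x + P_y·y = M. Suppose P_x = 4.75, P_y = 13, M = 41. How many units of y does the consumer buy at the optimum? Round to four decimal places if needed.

MU_x ∝ 3·x^(-2), MU_y ∝ 3·y^(-2), so MRS = (y/x)^(2) = P_x/P_y.
Hence y/x = (P_x/P_y)^(1/(2)), i.e. raised to the 0.5 power.
Substitute y = (y/x)·x into the budget: x* = M/(P_x + P_y·(y/x)).
Numerically y/x = 0.604471, so x* = 41/(4.75 + 13·0.604471) = 3.2519 and y* = 0.604471·3.2519 = 1.9657.

y* = 1.9657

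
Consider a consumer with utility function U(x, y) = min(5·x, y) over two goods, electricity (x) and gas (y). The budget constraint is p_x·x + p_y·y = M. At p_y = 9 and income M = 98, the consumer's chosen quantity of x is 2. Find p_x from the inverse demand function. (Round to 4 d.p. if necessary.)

Leontief preferences: the optimum is at the kink where x/1 = y/5, i.e. y = 5·x.
Budget: p_x·x + p_y·5·x = M, so (p_x + 5·p_y)·x = M.
Demand: x*(p_x,p_y,M) = M/(p_x + 5·p_y), y* = 5·M/(p_x + 5·p_y).
Set x* = 2 in the demand function and solve for p_x: p_x = 4.

p_x = 4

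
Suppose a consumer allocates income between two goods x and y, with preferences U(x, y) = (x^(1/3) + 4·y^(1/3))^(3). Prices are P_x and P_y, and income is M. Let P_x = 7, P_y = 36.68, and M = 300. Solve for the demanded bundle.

From the CES first-order condition, (1/4)·(y/x)^(2/3) = P_x/P_y.
Solve for the ratio: y/x = [4·P_x/P_y]^(1.5).
Substitute y = (y/x)·x into the budget: x* = M/(P_x + P_y·(y/x)).
Numerically y/x = 0.66695, so x* = 300/(7 + 36.68·0.66695) = 9.5348 and y* = 0.66695·9.5348 = 6.3592.

x* = 9.5348, y* = 6.3592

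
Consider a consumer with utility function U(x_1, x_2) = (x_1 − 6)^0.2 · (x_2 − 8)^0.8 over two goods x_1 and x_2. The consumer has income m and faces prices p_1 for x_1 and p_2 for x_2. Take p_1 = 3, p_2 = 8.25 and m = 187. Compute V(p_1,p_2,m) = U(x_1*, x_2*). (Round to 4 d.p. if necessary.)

V = 9.2668

Discretionary income = 187 − 6·3 − 8·8.25 = 103; x_1* = 6 + 0.2·103/3 = 12.8667; x_2* = 8 + 0.8·103/8.25 = 17.9879.
Utility at the optimum: U(12.8667, 17.9879) = 9.2668.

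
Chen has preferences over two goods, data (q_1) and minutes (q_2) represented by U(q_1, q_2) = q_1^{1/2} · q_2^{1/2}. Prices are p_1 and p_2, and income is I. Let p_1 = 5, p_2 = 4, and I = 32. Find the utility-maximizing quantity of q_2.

q_2* = 4

At p_1=5, p_2=4, I=32: q_2* = 0.5·32/4 = 4.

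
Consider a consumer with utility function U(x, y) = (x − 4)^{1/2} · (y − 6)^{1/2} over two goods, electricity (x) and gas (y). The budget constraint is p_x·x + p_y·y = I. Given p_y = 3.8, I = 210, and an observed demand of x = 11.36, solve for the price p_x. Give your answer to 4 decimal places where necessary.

This is Cobb-Douglas in (x−4, y−6): tangency gives 0.5·p_y·(y−6) = 0.5·p_x·(x−4).
After buying the subsistence bundle (4, 6), a share 0.5 of the remaining income goes to x: x* = 4 + 0.5·(I − 4p_x − 6p_y)/p_x.
Set x* = 11.36 in the demand function and solve for p_x: p_x = 10.

p_x = 10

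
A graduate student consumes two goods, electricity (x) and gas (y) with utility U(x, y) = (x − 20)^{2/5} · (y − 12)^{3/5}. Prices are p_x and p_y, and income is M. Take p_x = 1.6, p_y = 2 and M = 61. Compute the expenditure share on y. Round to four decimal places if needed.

share on y = 0.4426

Let x' = x−20, y' = y−12. MRS = (2/3)·y'/x' = p_x/p_y.
Substituting into the budget: x* = 20 + 0.4·(M − 20·p_x − 12·p_y)/p_x, and y* = 12 + 0.6·(…)/p_y.
Discretionary income = 61 − 20·1.6 − 12·2 = 5; x* = 20 + 0.4·5/1.6 = 21.25; y* = 12 + 0.6·5/2 = 13.5.
Expenditure on y: 2·13.5 = 27; share = 0.4426.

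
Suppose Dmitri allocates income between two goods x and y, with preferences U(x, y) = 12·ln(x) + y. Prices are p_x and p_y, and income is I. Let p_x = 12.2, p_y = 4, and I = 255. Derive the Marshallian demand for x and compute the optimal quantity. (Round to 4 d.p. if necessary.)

MU_x = 12/x, MU_y = 1. Tangency: 12/x = p_x/p_y.
So x*(p_x,p_y) = 12·p_y/p_x, independent of income; and y* = (I − 12·p_y)/p_y.
At the given prices: x* = 12·4/12.2 = 3.9344.

x* = 3.9344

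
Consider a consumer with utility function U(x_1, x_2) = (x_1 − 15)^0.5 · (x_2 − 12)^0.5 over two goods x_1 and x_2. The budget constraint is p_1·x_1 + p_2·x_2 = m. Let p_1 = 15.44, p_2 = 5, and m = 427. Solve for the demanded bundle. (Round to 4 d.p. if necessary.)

This is Cobb-Douglas in (x_1−15, x_2−12): tangency gives 0.5·p_2·(x_2−12) = 0.5·p_1·(x_1−15).
After buying the subsistence bundle (15, 12), a share 0.5 of the remaining income goes to x_1: x_1* = 15 + 0.5·(m − 15p_1 − 12p_2)/p_1.
Discretionary income = 427 − 15·15.44 − 12·5 = 135.4; x_1* = 15 + 0.5·135.4/15.44 = 19.3847; x_2* = 12 + 0.5·135.4/5 = 25.54.

x_1* = 19.3847, x_2* = 25.54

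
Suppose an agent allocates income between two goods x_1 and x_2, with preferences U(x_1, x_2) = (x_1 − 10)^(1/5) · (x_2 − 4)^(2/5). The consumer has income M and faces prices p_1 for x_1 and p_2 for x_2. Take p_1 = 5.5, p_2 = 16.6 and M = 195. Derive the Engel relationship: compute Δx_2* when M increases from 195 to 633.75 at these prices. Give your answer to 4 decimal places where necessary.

Substituting into the budget: x_1* = 10 + 1/3·(M − 10·p_1 − 4·p_2)/p_1, and x_2* = 4 + 2/3·(…)/p_2.
Discretionary income = 195 − 10·5.5 − 4·16.6 = 73.6; x_2* = 4 + 2/3·73.6/16.6 = 6.9558.
At M' = 633.75: x_2* = 24.5763. Change: 24.5763 − 6.9558 = 17.6205.

Δx_2* = 17.6205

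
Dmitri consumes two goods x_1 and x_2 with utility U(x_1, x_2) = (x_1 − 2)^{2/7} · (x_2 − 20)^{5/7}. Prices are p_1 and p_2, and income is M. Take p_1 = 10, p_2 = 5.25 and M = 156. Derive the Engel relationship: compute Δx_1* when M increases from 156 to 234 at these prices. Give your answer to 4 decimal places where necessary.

Δx_1* = 2.2286

MRS = (2/5)·(x_2−20)/(x_1−2). Tangency with p_1/p_2 gives x_2−20 = (5/2)·(p_1/p_2)·(x_1−2).
After buying the subsistence bundle (2, 20), a share 2/7 of the remaining income goes to x_1: x_1* = 2 + 2/7·(M − 2p_1 − 20p_2)/p_1.
Discretionary income = 156 − 2·10 − 20·5.25 = 31; x_1* = 2 + 2/7·31/10 = 2.8857.
At M' = 234: x_1* = 5.1143. Change: 5.1143 − 2.8857 = 2.2286.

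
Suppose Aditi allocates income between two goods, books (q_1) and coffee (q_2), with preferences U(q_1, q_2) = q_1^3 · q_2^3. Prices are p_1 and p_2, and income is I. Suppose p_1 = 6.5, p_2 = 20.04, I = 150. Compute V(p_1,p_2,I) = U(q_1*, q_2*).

V = 80525.6722

MU_q_1/MU_q_2 = (3·q_2)/(3·q_1); tangency sets this equal to p_1/p_2.
Rearranging, p_2·q_2 = p_1·q_1. Substituting into the budget gives p_1·q_1·(1 + 1) = I.
Demand: q_1*(p_1,p_2,I) = 0.5·I/p_1 and q_2* = 0.5·I/p_2.
At p_1=6.5, p_2=20.04, I=150: q_1* = 0.5·150/6.5 = 11.5385, q_2* = 3.7425.
Utility at the optimum: U(11.5385, 3.7425) = 80525.6722.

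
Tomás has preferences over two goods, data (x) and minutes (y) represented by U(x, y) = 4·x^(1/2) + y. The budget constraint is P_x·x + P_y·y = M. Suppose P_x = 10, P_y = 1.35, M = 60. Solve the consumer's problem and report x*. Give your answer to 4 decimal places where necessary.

Solve: √x = 2·P_y/P_x, so x*(P_x,P_y) = (2·P_y/P_x)², and y* = (M − P_x·x*)/P_y.
Plugging in: x* = (2·1.35/10)² = 0.0729.

x* = 0.0729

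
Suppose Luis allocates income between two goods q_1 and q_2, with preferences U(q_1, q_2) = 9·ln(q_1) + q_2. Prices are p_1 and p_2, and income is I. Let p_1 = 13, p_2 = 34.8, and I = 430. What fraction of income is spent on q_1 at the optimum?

share on q_1 = 0.7284

Set MRS = p_1/p_2: (9/q_1)/1 = p_1/p_2.
So q_1*(p_1,p_2) = 9·p_2/p_1, independent of income; and q_2* = (I − 9·p_2)/p_2.
At the given prices: q_1* = 9·34.8/13 = 24.0923, and q_2* = 3.3563.
Expenditure on q_1: 13·24.0923 = 313.2; share = 0.7284.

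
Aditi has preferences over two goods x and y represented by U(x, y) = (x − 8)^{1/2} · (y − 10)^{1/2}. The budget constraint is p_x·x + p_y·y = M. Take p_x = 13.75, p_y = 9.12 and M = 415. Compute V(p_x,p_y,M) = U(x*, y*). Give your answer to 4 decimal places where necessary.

V = 9.5462

MRS = (y−10)/(x−8). Tangency with p_x/p_y gives y−10 = (p_x/p_y)·(x−8).
Substituting into the budget: x* = 8 + 0.5·(M − 8·p_x − 10·p_y)/p_x, and y* = 10 + 0.5·(…)/p_y.
Discretionary income = 415 − 8·13.75 − 10·9.12 = 213.8; x* = 8 + 0.5·213.8/13.75 = 15.7745; y* = 10 + 0.5·213.8/9.12 = 21.7215.
Utility at the optimum: U(15.7745, 21.7215) = 9.5462.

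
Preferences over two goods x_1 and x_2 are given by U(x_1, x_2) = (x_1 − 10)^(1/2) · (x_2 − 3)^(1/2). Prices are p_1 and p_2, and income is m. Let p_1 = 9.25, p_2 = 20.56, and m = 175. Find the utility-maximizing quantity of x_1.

Let x_1' = x_1−10, x_2' = x_2−3. MRS = x_2'/x_1' = p_1/p_2.
After buying the subsistence bundle (10, 3), a share 0.5 of the remaining income goes to x_1: x_1* = 10 + 0.5·(m − 10p_1 − 3p_2)/p_1.
Discretionary income = 175 − 10·9.25 − 3·20.56 = 20.82; x_1* = 10 + 0.5·20.82/9.25 = 11.1254.

x_1* = 11.1254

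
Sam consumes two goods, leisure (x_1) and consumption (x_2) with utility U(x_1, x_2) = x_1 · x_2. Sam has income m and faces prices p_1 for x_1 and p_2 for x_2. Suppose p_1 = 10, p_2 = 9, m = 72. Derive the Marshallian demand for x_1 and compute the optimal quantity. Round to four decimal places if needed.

MU_x_1/MU_x_2 = (x_2)/(x_1); tangency sets this equal to p_1/p_2.
So p_2·x_2 = p_1·x_1; combined with the budget, a share 0.5 of income goes to x_1.
Demand: x_1*(p_1,p_2,m) = 0.5·m/p_1 and x_2* = 0.5·m/p_2.
At p_1=10, p_2=9, m=72: x_1* = 0.5·72/10 = 3.6.

x_1* = 3.6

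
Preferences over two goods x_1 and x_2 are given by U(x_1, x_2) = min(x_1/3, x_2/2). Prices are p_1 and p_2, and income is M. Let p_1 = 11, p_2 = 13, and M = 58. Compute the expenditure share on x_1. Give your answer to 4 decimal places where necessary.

share on x_1 = 0.5593

Leontief preferences: the optimum is at the kink where x_1/3 = x_2/2, i.e. x_2 = (2/3)·x_1.
Budget: p_1·x_1 + p_2·(2/3)·x_1 = M, so (3·p_1 + 2·p_2)·x_1 = 3·M.
Demand: x_1*(p_1,p_2,M) = 3·M/(3·p_1 + 2·p_2), x_2* = 2·M/(3·p_1 + 2·p_2).
Here 3·11 + 2·13 = 59, giving x_1* = 2.9492 and x_2* = 1.9661.
Expenditure on x_1: 11·2.9492 = 32.4407; share = 0.5593.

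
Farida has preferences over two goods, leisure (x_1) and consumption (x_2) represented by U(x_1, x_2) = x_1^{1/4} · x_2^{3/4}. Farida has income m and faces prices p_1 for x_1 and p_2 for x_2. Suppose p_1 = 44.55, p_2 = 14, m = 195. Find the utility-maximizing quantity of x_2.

x_2* = 10.4464

The MRS is (1/3)·x_2/x_1. Set MRS = p_1/p_2.
So 0.25·p_2·x_2 = 0.75·p_1·x_1; combined with the budget, a share 0.25 of income goes to x_1.
Demand: x_1*(p_1,p_2,m) = 0.25·m/p_1 and x_2* = 0.75·m/p_2.
At p_1=44.55, p_2=14, m=195: x_2* = 0.75·195/14 = 10.4464.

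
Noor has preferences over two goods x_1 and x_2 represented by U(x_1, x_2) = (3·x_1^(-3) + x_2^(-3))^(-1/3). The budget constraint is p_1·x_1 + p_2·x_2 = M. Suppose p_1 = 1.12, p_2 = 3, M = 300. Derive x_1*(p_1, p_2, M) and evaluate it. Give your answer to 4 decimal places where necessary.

x_1* = 103.3832

From the CES first-order condition, 3·(x_2/x_1)^(4) = p_1/p_2.
Hence x_2/x_1 = ((1/3)·p_1/p_2)^(1/(4)), i.e. raised to the 0.25 power.
Substitute x_2 = (x_2/x_1)·x_1 into the budget: x_1* = M/(p_1 + p_2·(x_2/x_1)).
Numerically x_2/x_1 = 0.593942, so x_1* = 300/(1.12 + 3·0.593942) = 103.3832.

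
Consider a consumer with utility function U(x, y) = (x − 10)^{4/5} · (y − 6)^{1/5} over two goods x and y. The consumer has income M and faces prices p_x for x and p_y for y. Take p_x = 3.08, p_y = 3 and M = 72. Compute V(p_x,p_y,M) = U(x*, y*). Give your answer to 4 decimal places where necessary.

V = 4.5909

MRS = 4·(y−6)/(x−10). Tangency with p_x/p_y gives y−6 = (1/4)·(p_x/p_y)·(x−10).
After buying the subsistence bundle (10, 6), a share 0.8 of the remaining income goes to x: x* = 10 + 0.8·(M − 10p_x − 6p_y)/p_x.
Discretionary income = 72 − 10·3.08 − 6·3 = 23.2; x* = 10 + 0.8·23.2/3.08 = 16.026; y* = 6 + 0.2·23.2/3 = 7.5467.
Utility at the optimum: U(16.026, 7.5467) = 4.5909.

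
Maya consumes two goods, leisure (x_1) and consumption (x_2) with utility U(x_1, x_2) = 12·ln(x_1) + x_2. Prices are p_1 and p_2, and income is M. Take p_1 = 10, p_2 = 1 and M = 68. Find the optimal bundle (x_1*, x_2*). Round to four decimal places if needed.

x_1* = 1.2, x_2* = 56

Set MRS = p_1/p_2: (12/x_1)/1 = p_1/p_2.
So x_1*(p_1,p_2) = 12·p_2/p_1, independent of income; and x_2* = (M − 12·p_2)/p_2.
At the given prices: x_1* = 12·1/10 = 1.2, and x_2* = 56.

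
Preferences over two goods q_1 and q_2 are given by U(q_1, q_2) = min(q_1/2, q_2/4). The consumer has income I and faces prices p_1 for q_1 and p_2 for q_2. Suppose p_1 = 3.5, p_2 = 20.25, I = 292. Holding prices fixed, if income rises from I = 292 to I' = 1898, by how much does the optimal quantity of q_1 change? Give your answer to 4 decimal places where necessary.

Δq_1* = 36.5

Leontief preferences: the optimum is at the kink where q_1/2 = q_2/4, i.e. q_2 = 2·q_1.
Budget: p_1·q_1 + p_2·2·q_1 = I, so (2·p_1 + 4·p_2)·q_1 = 2·I.
Demand: q_1*(p_1,p_2,I) = 2·I/(2·p_1 + 4·p_2), q_2* = 4·I/(2·p_1 + 4·p_2).
Here 2·3.5 + 4·20.25 = 88, giving q_1* = 6.6364.
At I' = 1898: q_1* = 43.1364. Change: 43.1364 − 6.6364 = 36.5.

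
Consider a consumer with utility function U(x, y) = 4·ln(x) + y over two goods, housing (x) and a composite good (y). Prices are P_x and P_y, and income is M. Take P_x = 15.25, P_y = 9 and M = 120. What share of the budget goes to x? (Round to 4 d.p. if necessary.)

MU_x = 4/x, MU_y = 1. Tangency: 4/x = P_x/P_y.
So x*(P_x,P_y) = 4·P_y/P_x, independent of income; and y* = (M − 4·P_y)/P_y.
At the given prices: x* = 4·9/15.25 = 2.3607, and y* = 9.3333.
Expenditure on x: 15.25·2.3607 = 36; share = 0.3.

share on x = 0.3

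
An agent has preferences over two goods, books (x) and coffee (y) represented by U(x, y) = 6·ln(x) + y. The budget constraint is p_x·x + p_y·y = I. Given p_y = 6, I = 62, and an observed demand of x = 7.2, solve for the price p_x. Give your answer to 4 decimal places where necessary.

MU_x = 6/x, MU_y = 1. Tangency: 6/x = p_x/p_y.
So x*(p_x,p_y) = 6·p_y/p_x, independent of income; and y* = (I − 6·p_y)/p_y.
Set x* = 7.2 in the demand function and solve for p_x: p_x = 5.

p_x = 5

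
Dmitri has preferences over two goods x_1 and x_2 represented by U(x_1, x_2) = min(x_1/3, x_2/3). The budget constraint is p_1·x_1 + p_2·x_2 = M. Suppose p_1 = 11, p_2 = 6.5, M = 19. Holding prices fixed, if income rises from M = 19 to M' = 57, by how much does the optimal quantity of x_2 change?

With perfect complements, no substitution: consume in ratio x_1:x_2 = 3:3.
Budget: p_1·x_1 + p_2·x_1 = M, so (3·p_1 + 3·p_2)·x_1 = 3·M.
Demand: x_1*(p_1,p_2,M) = 3·M/(3·p_1 + 3·p_2), x_2* = 3·M/(3·p_1 + 3·p_2).
Here 3·11 + 3·6.5 = 52.5, giving x_2* = 1.0857.
At M' = 57: x_2* = 3.2571. Change: 3.2571 − 1.0857 = 2.1714.

Δx_2* = 2.1714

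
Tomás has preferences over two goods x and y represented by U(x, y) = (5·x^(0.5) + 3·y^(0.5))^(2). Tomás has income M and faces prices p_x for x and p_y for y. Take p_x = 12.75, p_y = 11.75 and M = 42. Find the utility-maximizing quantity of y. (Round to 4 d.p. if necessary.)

MU_x ∝ 5·x^(-0.5), MU_y ∝ 3·y^(-0.5), so MRS = (5/3)·(y/x)^(0.5) = p_x/p_y.
Hence y/x = ((3/5)·p_x/p_y)^(1/(0.5)), i.e. raised to the 2 power.
With the ratio pinned down, the budget gives x* = M/(p_x + p_y·(y/x)) and y* = (y/x)·x*.
Numerically y/x = 0.423884, so x* = 42/(12.75 + 11.75·0.423884) = 2.3688 and y* = 0.423884·2.3688 = 1.0041.

y* = 1.0041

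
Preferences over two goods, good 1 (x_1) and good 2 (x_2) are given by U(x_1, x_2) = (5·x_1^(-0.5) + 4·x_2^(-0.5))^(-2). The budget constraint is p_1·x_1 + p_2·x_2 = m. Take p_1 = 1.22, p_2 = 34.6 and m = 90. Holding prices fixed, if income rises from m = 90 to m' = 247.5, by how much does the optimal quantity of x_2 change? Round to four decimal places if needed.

Δx_2* = 3.2973

MU_x_1 ∝ 5·x_1^(-1.5), MU_x_2 ∝ 4·x_2^(-1.5), so MRS = (5/4)·(x_2/x_1)^(1.5) = p_1/p_2.
Solve for the ratio: x_2/x_1 = [(4/5)·p_1/p_2]^(2/3).
Substitute x_2 = (x_2/x_1)·x_1 into the budget: x_1* = m/(p_1 + p_2·(x_2/x_1)).
Numerically x_2/x_1 = 0.092665, so x_1* = 90/(1.22 + 34.6·0.092665) = 20.3334 and x_2* = 0.092665·20.3334 = 1.8842.
At m' = 247.5: x_2* = 5.1815. Change: 5.1815 − 1.8842 = 3.2973.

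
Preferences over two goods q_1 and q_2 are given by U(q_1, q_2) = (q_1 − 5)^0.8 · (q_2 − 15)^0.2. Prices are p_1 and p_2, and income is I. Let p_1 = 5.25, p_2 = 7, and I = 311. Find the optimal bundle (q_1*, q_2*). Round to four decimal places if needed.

MRS = 4·(q_2−15)/(q_1−5). Tangency with p_1/p_2 gives q_2−15 = (1/4)·(p_1/p_2)·(q_1−5).
After buying the subsistence bundle (5, 15), a share 0.8 of the remaining income goes to q_1: q_1* = 5 + 0.8·(I − 5p_1 − 15p_2)/p_1.
Discretionary income = 311 − 5·5.25 − 15·7 = 179.75; q_1* = 5 + 0.8·179.75/5.25 = 32.3905; q_2* = 15 + 0.2·179.75/7 = 20.1357.

q_1* = 32.3905, q_2* = 20.1357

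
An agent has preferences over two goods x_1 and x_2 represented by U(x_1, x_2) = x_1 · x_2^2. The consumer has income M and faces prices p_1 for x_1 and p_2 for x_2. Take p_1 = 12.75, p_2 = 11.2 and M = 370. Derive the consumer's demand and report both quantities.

The MRS is (1/2)·x_2/x_1. Set MRS = p_1/p_2.
Rearranging, p_2·x_2 = 2·p_1·x_1. Substituting into the budget gives p_1·x_1·(1 + 2) = M.
Demand: x_1*(p_1,p_2,M) = 1/3·M/p_1 and x_2* = 2/3·M/p_2.
At p_1=12.75, p_2=11.2, M=370: x_1* = 1/3·370/12.75 = 9.6732, x_2* = 22.0238.

x_1* = 9.6732, x_2* = 22.0238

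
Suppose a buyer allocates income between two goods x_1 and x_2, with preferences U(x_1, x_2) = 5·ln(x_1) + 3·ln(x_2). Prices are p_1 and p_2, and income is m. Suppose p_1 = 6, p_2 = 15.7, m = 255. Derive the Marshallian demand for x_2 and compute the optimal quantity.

At p_1=6, p_2=15.7, m=255: x_2* = 0.375·255/15.7 = 6.0908.

x_2* = 6.0908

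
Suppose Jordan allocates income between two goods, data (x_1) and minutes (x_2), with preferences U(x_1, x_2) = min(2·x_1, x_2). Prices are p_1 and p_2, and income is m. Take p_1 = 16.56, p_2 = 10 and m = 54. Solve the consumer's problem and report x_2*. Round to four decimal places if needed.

Demand: x_1*(p_1,p_2,m) = m/(p_1 + 2·p_2), x_2* = 2·m/(p_1 + 2·p_2).
Here 16.56 + 2·10 = 36.56, giving x_2* = 2.954.

x_2* = 2.954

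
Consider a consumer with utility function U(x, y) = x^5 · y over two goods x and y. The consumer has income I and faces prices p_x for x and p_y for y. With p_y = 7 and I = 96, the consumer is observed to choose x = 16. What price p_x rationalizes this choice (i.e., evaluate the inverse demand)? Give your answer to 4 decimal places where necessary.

p_x = 5

MU_x/MU_y = (5·y)/(x); tangency sets this equal to p_x/p_y.
So 5·p_y·y = p_x·x; combined with the budget, a share 5/6 of income goes to x.
Demand: x*(p_x,p_y,I) = 5/6·I/p_x and y* = 1/6·I/p_y.
Set x* = 16 in the demand function and solve for p_x: p_x = 5.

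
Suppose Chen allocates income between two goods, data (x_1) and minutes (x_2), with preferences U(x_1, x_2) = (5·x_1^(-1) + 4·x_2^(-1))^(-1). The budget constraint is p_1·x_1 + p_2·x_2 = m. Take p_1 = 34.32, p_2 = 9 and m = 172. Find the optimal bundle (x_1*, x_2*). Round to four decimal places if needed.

MU_x_1 ∝ 5·x_1^(-2), MU_x_2 ∝ 4·x_2^(-2), so MRS = (5/4)·(x_2/x_1)^(2) = p_1/p_2.
Hence x_2/x_1 = ((4/5)·p_1/p_2)^(1/(2)), i.e. raised to the 0.5 power.
With the ratio pinned down, the budget gives x_1* = m/(p_1 + p_2·(x_2/x_1)) and x_2* = (x_2/x_1)·x_1*.
Numerically x_2/x_1 = 1.746616, so x_1* = 172/(34.32 + 9·1.746616) = 3.4373 and x_2* = 1.746616·3.4373 = 6.0036.

x_1* = 3.4373, x_2* = 6.0036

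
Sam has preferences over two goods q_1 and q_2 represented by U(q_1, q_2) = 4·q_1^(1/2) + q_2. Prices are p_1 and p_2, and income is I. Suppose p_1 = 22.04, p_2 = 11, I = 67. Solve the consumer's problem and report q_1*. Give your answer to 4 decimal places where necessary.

Plugging in: q_1* = (2·11/22.04)² = 0.9964.

q_1* = 0.9964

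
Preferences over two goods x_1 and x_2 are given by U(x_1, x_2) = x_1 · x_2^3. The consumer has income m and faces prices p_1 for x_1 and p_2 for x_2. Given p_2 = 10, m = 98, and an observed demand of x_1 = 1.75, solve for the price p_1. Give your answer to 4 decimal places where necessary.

Tangency: MRS = (1/3)·x_2/x_1 = p_1/p_2.
Rearranging, p_2·x_2 = 3·p_1·x_1. Substituting into the budget gives p_1·x_1·(1 + 3) = m.
Demand: x_1*(p_1,p_2,m) = 0.25·m/p_1 and x_2* = 0.75·m/p_2.
Set x_1* = 1.75 in the demand function and solve for p_1: p_1 = 14.

p_1 = 14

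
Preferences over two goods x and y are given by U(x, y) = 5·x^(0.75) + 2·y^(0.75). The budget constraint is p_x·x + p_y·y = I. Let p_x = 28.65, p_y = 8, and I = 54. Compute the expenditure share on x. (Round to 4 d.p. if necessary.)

MRS = MU_x/MU_y = (5/2)·(y/x)^(0.25). Set equal to p_x/p_y.
Hence y/x = ((2/5)·p_x/p_y)^(1/(0.25)), i.e. raised to the 4 power.
Substitute y = (y/x)·x into the budget: x* = I/(p_x + p_y·(y/x)).
Numerically y/x = 4.210935, so x* = 54/(28.65 + 8·4.210935) = 0.8663 and y* = 4.210935·0.8663 = 3.6477.
Expenditure on x: 28.65·0.8663 = 24.8181; share = 0.4596.

share on x = 0.4596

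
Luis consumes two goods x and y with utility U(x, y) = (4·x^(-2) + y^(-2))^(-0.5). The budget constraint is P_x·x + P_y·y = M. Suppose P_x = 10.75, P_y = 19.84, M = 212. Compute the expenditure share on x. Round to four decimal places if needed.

Substitute y = (y/x)·x into the budget: x* = M/(P_x + P_y·(y/x)).
Numerically y/x = 0.513573, so x* = 212/(10.75 + 19.84·0.513573) = 10.1245 and y* = 0.513573·10.1245 = 5.1997.
Expenditure on x: 10.75·10.1245 = 108.8385; share = 0.5134.

share on x = 0.5134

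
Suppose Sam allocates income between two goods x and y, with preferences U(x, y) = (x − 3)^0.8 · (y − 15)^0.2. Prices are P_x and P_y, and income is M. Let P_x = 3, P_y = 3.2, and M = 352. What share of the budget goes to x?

share on x = 0.696

MRS = 4·(y−15)/(x−3). Tangency with P_x/P_y gives y−15 = (1/4)·(P_x/P_y)·(x−3).
After buying the subsistence bundle (3, 15), a share 0.8 of the remaining income goes to x: x* = 3 + 0.8·(M − 3P_x − 15P_y)/P_x.
Discretionary income = 352 − 3·3 − 15·3.2 = 295; x* = 3 + 0.8·295/3 = 81.6667; y* = 15 + 0.2·295/3.2 = 33.4375.
Expenditure on x: 3·81.6667 = 245; share = 0.696.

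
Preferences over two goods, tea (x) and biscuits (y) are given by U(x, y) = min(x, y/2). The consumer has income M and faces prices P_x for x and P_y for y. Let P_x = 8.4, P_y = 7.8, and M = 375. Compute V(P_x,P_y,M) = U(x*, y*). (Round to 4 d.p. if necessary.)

With perfect complements, no substitution: consume in ratio x:y = 1:2.
Budget: P_x·x + P_y·2·x = M, so (P_x + 2·P_y)·x = M.
Demand: x*(P_x,P_y,M) = M/(P_x + 2·P_y), y* = 2·M/(P_x + 2·P_y).
Here 8.4 + 2·7.8 = 24, giving x* = 15.625 and y* = 31.25.
Utility at the optimum: U(15.625, 31.25) = 15.625.

V = 15.625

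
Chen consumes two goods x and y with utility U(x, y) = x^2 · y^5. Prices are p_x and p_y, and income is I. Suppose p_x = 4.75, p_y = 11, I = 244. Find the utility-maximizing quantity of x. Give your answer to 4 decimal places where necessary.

x* = 14.6767

MU_x/MU_y = (2·y)/(5·x); tangency sets this equal to p_x/p_y.
So 2·p_y·y = 5·p_x·x; combined with the budget, a share 2/7 of income goes to x.
Demand: x*(p_x,p_y,I) = 2/7·I/p_x and y* = 5/7·I/p_y.
At p_x=4.75, p_y=11, I=244: x* = 2/7·244/4.75 = 14.6767.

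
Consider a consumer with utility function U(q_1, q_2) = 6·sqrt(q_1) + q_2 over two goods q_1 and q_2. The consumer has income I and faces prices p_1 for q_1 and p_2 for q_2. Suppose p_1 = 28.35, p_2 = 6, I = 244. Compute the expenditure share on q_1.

share on q_1 = 0.0468

Set MRS = p_1/p_2: 3·q_1^(−1/2) = p_1/p_2.
Thus q_1* = (3·p_2/p_1)² — independent of I — with the rest of income spent on q_2.
Plugging in: q_1* = (3·6/28.35)² = 0.4031, q_2* = 38.7619.
Expenditure on q_1: 28.35·0.4031 = 11.4286; share = 0.0468.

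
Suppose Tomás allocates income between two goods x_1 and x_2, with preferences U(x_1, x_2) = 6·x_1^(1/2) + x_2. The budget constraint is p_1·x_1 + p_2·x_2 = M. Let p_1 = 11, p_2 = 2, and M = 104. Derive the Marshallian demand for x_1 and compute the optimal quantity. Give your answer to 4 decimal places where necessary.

x_1* = 0.2975

Utility is quasi-linear in x_2; the FOC for x_1 is 3/√x_1 = p_1/p_2.
Solve: √x_1 = 3·p_2/p_1, so x_1*(p_1,p_2) = (3·p_2/p_1)², and x_2* = (M − p_1·x_1*)/p_2.
Plugging in: x_1* = (3·2/11)² = 0.2975.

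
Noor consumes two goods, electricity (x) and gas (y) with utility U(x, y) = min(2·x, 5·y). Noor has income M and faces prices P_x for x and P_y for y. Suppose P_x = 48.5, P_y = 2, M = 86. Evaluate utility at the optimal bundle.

V = 3.4888

Here 5·48.5 + 2·2 = 246.5, giving x* = 1.7444 and y* = 0.6978.
Utility at the optimum: U(1.7444, 0.6978) = 3.4888.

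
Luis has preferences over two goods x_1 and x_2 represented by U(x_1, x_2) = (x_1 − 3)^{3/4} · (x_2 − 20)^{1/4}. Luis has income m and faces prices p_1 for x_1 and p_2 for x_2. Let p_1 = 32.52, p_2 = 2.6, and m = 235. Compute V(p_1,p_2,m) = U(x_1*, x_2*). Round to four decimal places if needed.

V = 2.8157

This is Cobb-Douglas in (x_1−3, x_2−20): tangency gives 0.75·p_2·(x_2−20) = 0.25·p_1·(x_1−3).
After buying the subsistence bundle (3, 20), a share 0.75 of the remaining income goes to x_1: x_1* = 3 + 0.75·(m − 3p_1 − 20p_2)/p_1.
Discretionary income = 235 − 3·32.52 − 20·2.6 = 85.44; x_1* = 3 + 0.75·85.44/32.52 = 4.9705; x_2* = 20 + 0.25·85.44/2.6 = 28.2154.
Utility at the optimum: U(4.9705, 28.2154) = 2.8157.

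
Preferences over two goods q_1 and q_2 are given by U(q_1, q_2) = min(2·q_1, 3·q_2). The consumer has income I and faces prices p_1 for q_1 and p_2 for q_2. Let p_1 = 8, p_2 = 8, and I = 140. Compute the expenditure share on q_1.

Leontief preferences: the optimum is at the kink where q_1/3 = q_2/2, i.e. q_2 = (2/3)·q_1.
Budget: p_1·q_1 + p_2·(2/3)·q_1 = I, so (3·p_1 + 2·p_2)·q_1 = 3·I.
Demand: q_1*(p_1,p_2,I) = 3·I/(3·p_1 + 2·p_2), q_2* = 2·I/(3·p_1 + 2·p_2).
Here 3·8 + 2·8 = 40, giving q_1* = 10.5 and q_2* = 7.
Expenditure on q_1: 8·10.5 = 84; share = 0.6.

share on q_1 = 0.6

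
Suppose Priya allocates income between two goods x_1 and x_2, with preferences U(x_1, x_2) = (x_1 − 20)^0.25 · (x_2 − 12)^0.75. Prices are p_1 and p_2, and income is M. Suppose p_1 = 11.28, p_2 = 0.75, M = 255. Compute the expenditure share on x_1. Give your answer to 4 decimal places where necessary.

MRS = (1/3)·(x_2−12)/(x_1−20). Tangency with p_1/p_2 gives x_2−12 = 3·(p_1/p_2)·(x_1−20).
After buying the subsistence bundle (20, 12), a share 0.25 of the remaining income goes to x_1: x_1* = 20 + 0.25·(M − 20p_1 − 12p_2)/p_1.
Discretionary income = 255 − 20·11.28 − 12·0.75 = 20.4; x_1* = 20 + 0.25·20.4/11.28 = 20.4521; x_2* = 12 + 0.75·20.4/0.75 = 32.4.
Expenditure on x_1: 11.28·20.4521 = 230.7; share = 0.9047.

share on x_1 = 0.9047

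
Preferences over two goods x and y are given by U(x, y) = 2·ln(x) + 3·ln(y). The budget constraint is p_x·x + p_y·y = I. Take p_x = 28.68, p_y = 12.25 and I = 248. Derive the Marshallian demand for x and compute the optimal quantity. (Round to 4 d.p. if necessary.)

x* = 3.4589

MU_x/MU_y = (2·y)/(3·x); tangency sets this equal to p_x/p_y.
So 2·p_y·y = 3·p_x·x; combined with the budget, a share 0.4 of income goes to x.
Demand: x*(p_x,p_y,I) = 0.4·I/p_x and y* = 0.6·I/p_y.
At p_x=28.68, p_y=12.25, I=248: x* = 0.4·248/28.68 = 3.4589.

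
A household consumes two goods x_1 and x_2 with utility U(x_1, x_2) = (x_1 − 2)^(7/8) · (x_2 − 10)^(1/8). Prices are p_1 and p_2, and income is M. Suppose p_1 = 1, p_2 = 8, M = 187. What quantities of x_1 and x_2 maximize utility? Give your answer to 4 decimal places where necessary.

x_1* = 93.875, x_2* = 11.6406

Let x_1' = x_1−2, x_2' = x_2−10. MRS = 7·x_2'/x_1' = p_1/p_2.
Substituting into the budget: x_1* = 2 + 0.875·(M − 2·p_1 − 10·p_2)/p_1, and x_2* = 10 + 0.125·(…)/p_2.
Discretionary income = 187 − 2·1 − 10·8 = 105; x_1* = 2 + 0.875·105/1 = 93.875; x_2* = 10 + 0.125·105/8 = 11.6406.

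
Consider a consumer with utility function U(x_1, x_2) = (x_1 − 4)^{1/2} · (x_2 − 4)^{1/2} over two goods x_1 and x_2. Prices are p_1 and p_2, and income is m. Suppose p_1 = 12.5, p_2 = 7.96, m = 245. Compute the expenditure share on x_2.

Let x_1' = x_1−4, x_2' = x_2−4. MRS = x_2'/x_1' = p_1/p_2.
Substituting into the budget: x_1* = 4 + 0.5·(m − 4·p_1 − 4·p_2)/p_1, and x_2* = 4 + 0.5·(…)/p_2.
Discretionary income = 245 − 4·12.5 − 4·7.96 = 163.16; x_1* = 4 + 0.5·163.16/12.5 = 10.5264; x_2* = 4 + 0.5·163.16/7.96 = 14.2487.
Expenditure on x_2: 7.96·14.2487 = 113.42; share = 0.4629.

share on x_2 = 0.4629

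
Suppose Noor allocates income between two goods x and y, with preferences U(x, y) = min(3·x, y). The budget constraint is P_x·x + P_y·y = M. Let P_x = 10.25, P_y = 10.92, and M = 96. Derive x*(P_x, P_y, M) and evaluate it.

x* = 2.232

Leontief preferences: the optimum is at the kink where x/1 = y/3, i.e. y = 3·x.
Budget: P_x·x + P_y·3·x = M, so (P_x + 3·P_y)·x = M.
Demand: x*(P_x,P_y,M) = M/(P_x + 3·P_y), y* = 3·M/(P_x + 3·P_y).
Here 10.25 + 3·10.92 = 43.01, giving x* = 2.232.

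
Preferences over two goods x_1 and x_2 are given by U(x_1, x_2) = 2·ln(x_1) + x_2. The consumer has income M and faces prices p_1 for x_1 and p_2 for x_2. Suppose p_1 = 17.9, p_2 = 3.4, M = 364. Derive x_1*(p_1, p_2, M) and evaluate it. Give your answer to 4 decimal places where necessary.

MU_x_1 = 2/x_1, MU_x_2 = 1. Tangency: 2/x_1 = p_1/p_2.
So x_1*(p_1,p_2) = 2·p_2/p_1, independent of income; and x_2* = (M − 2·p_2)/p_2.
At the given prices: x_1* = 2·3.4/17.9 = 0.3799.

x_1* = 0.3799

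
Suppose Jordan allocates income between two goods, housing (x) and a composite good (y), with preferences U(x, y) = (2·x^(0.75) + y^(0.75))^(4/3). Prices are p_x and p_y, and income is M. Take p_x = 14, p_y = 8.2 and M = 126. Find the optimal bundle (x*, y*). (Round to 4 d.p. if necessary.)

MRS = MU_x/MU_y = 2·(y/x)^(0.25). Set equal to p_x/p_y.
Solve for the ratio: y/x = [(1/2)·p_x/p_y]^(4).
With the ratio pinned down, the budget gives x* = M/(p_x + p_y·(y/x)) and y* = (y/x)·x*.
Numerically y/x = 0.531052, so x* = 126/(14 + 8.2·0.531052) = 6.8648 and y* = 0.531052·6.8648 = 3.6455.

x* = 6.8648, y* = 3.6455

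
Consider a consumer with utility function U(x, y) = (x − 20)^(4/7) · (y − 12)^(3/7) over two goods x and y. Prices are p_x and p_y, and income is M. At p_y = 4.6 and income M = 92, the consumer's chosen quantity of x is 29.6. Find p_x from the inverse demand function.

p_x = 1

Let x' = x−20, y' = y−12. MRS = (4/3)·y'/x' = p_x/p_y.
Substituting into the budget: x* = 20 + 4/7·(M − 20·p_x − 12·p_y)/p_x, and y* = 12 + 3/7·(…)/p_y.
Set x* = 29.6 in the demand function and solve for p_x: p_x = 1.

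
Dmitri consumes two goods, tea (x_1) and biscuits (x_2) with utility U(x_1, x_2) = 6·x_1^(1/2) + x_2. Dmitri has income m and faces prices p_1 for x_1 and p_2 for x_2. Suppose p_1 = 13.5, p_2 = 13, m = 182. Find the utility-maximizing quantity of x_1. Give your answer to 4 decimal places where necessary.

x_1* = 8.3457

MU_x_1 = 3/√x_1, MU_x_2 = 1. Tangency: 3/√x_1 = p_1/p_2.
Solve: √x_1 = 3·p_2/p_1, so x_1*(p_1,p_2) = (3·p_2/p_1)², and x_2* = (m − p_1·x_1*)/p_2.
Plugging in: x_1* = (3·13/13.5)² = 8.3457.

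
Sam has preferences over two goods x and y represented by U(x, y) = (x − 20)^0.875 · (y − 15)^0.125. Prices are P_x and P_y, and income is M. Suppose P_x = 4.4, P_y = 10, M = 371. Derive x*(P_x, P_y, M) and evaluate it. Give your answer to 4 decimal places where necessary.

Let x' = x−20, y' = y−15. MRS = 7·y'/x' = P_x/P_y.
Substituting into the budget: x* = 20 + 0.875·(M − 20·P_x − 15·P_y)/P_x, and y* = 15 + 0.125·(…)/P_y.
Discretionary income = 371 − 20·4.4 − 15·10 = 133; x* = 20 + 0.875·133/4.4 = 46.4489.

x* = 46.4489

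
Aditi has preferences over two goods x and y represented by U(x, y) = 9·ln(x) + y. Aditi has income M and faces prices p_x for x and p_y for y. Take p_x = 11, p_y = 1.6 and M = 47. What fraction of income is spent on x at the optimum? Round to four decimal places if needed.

share on x = 0.3064

Set MRS = p_x/p_y: (9/x)/1 = p_x/p_y.
So x*(p_x,p_y) = 9·p_y/p_x, independent of income; and y* = (M − 9·p_y)/p_y.
At the given prices: x* = 9·1.6/11 = 1.3091, and y* = 20.375.
Expenditure on x: 11·1.3091 = 14.4; share = 0.3064.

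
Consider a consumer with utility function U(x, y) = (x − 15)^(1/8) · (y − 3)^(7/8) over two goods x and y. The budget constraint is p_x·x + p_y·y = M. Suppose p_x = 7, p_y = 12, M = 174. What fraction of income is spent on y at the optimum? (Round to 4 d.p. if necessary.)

share on y = 0.3728

This is Cobb-Douglas in (x−15, y−3): tangency gives 0.125·p_y·(y−3) = 0.875·p_x·(x−15).
Substituting into the budget: x* = 15 + 0.125·(M − 15·p_x − 3·p_y)/p_x, and y* = 3 + 0.875·(…)/p_y.
Discretionary income = 174 − 15·7 − 3·12 = 33; x* = 15 + 0.125·33/7 = 15.5893; y* = 3 + 0.875·33/12 = 5.4062.
Expenditure on y: 12·5.4062 = 64.875; share = 0.3728.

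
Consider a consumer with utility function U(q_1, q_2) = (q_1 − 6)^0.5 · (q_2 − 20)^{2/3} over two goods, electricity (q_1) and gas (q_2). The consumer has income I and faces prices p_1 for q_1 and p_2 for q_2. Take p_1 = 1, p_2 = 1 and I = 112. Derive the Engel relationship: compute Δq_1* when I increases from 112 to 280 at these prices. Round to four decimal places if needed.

MRS = (3/4)·(q_2−20)/(q_1−6). Tangency with p_1/p_2 gives q_2−20 = (4/3)·(p_1/p_2)·(q_1−6).
After buying the subsistence bundle (6, 20), a share 3/7 of the remaining income goes to q_1: q_1* = 6 + 3/7·(I − 6p_1 − 20p_2)/p_1.
Discretionary income = 112 − 6·1 − 20·1 = 86; q_1* = 6 + 3/7·86/1 = 42.8571.
At I' = 280: q_1* = 114.8571. Change: 114.8571 − 42.8571 = 72.

Δq_1* = 72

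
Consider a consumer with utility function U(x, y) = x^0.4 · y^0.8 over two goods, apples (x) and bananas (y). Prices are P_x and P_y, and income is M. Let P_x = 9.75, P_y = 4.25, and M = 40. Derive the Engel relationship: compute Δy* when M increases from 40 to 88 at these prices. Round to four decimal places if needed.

Δy* = 7.5294

At P_x=9.75, P_y=4.25, M=40: y* = 2/3·40/4.25 = 6.2745.
At M' = 88: y* = 13.8039. Change: 13.8039 − 6.2745 = 7.5294.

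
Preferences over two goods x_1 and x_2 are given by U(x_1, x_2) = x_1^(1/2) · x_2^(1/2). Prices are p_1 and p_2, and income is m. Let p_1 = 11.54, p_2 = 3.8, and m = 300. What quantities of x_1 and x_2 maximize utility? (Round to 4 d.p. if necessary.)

x_1* = 12.9983, x_2* = 39.4737

MU_x_1/MU_x_2 = (0.5·x_2)/(0.5·x_1); tangency sets this equal to p_1/p_2.
So 0.5·p_2·x_2 = 0.5·p_1·x_1; combined with the budget, a share 0.5 of income goes to x_1.
Demand: x_1*(p_1,p_2,m) = 0.5·m/p_1 and x_2* = 0.5·m/p_2.
At p_1=11.54, p_2=3.8, m=300: x_1* = 0.5·300/11.54 = 12.9983, x_2* = 39.4737.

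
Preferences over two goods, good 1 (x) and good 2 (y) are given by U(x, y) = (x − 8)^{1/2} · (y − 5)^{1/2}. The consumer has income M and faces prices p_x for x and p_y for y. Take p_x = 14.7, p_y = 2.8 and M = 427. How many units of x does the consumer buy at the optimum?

x* = 18.0476

This is Cobb-Douglas in (x−8, y−5): tangency gives 0.5·p_y·(y−5) = 0.5·p_x·(x−8).
Substituting into the budget: x* = 8 + 0.5·(M − 8·p_x − 5·p_y)/p_x, and y* = 5 + 0.5·(…)/p_y.
Discretionary income = 427 − 8·14.7 − 5·2.8 = 295.4; x* = 8 + 0.5·295.4/14.7 = 18.0476.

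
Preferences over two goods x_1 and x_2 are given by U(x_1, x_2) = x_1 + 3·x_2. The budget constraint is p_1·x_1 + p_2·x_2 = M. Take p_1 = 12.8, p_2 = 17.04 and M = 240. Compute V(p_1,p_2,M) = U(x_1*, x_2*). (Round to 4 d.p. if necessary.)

V = 42.2535

Linear utility — the consumer picks whichever good has higher MU/price: 1/12.8 = 0.0781 vs 3/17.04 = 0.1761.
x_2 gives more utility per dollar, so spend all income on x_2: x_2* = M/p_2, x_1* = 0.
Numerically: x_1* = 0, x_2* = 14.0845.
Utility at the optimum: U(0, 14.0845) = 42.2535.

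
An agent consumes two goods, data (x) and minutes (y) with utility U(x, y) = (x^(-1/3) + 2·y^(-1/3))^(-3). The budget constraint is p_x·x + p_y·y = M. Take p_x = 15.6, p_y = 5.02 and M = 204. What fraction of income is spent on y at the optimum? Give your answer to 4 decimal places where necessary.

From the CES first-order condition, (1/2)·(y/x)^(4/3) = p_x/p_y.
Hence y/x = (2·p_x/p_y)^(1/(4/3)), i.e. raised to the 0.75 power.
With the ratio pinned down, the budget gives x* = M/(p_x + p_y·(y/x)) and y* = (y/x)·x*.
Numerically y/x = 3.9363, so x* = 204/(15.6 + 5.02·3.9363) = 5.7692 and y* = 3.9363·5.7692 = 22.7093.
Expenditure on y: 5.02·22.7093 = 114.0006; share = 0.5588.

share on y = 0.5588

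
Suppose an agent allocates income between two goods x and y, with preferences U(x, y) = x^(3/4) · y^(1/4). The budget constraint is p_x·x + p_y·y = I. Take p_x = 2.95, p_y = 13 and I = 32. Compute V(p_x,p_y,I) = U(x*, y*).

V = 4.2666

Tangency: MRS = 3·y/x = p_x/p_y.
So 0.75·p_y·y = 0.25·p_x·x; combined with the budget, a share 0.75 of income goes to x.
Demand: x*(p_x,p_y,I) = 0.75·I/p_x and y* = 0.25·I/p_y.
At p_x=2.95, p_y=13, I=32: x* = 0.75·32/2.95 = 8.1356, y* = 0.6154.
Utility at the optimum: U(8.1356, 0.6154) = 4.2666.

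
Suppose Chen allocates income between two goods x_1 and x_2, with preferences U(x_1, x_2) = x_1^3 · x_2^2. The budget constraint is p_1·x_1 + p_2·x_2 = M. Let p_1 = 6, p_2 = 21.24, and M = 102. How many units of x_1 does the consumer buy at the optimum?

Tangency: MRS = (3/2)·x_2/x_1 = p_1/p_2.
Rearranging, p_2·x_2 = (2/3)·p_1·x_1. Substituting into the budget gives p_1·x_1·(1 + (2/3)) = M.
Demand: x_1*(p_1,p_2,M) = 0.6·M/p_1 and x_2* = 0.4·M/p_2.
At p_1=6, p_2=21.24, M=102: x_1* = 0.6·102/6 = 10.2.

x_1* = 10.2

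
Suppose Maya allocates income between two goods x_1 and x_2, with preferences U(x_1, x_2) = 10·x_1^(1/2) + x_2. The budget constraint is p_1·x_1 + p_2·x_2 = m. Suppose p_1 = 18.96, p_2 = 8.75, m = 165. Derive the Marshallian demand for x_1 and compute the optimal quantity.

x_1* = 5.3245

MU_x_1 = 5/√x_1, MU_x_2 = 1. Tangency: 5/√x_1 = p_1/p_2.
Thus x_1* = (5·p_2/p_1)² — independent of m — with the rest of income spent on x_2.
Plugging in: x_1* = (5·8.75/18.96)² = 5.3245.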